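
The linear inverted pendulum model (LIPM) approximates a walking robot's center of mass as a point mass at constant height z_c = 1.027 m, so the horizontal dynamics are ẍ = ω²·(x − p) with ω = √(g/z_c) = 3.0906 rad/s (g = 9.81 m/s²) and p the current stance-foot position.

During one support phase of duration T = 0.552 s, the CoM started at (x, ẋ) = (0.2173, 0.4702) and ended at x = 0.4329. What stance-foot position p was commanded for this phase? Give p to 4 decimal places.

p = 0.3200

ωT = 3.0906·0.552 = 1.706011; cosh(ωT) = 2.844270, sinh(ωT) = 2.662681
x(T) = p + (x₀−p)·cosh(ωT) + (ẋ₀/ω)·sinh(ωT) ⇒ p·(1 − cosh) = x(T) − x₀·cosh − (ẋ₀/ω)·sinh
numerator   = 0.4329 − (0.2173)·2.844270 − (0.4702/3.0906)·2.662681 = -0.590257
denominator = 1 − 2.844270 = -1.844270
p = -0.590257 / -1.844270 = 0.3200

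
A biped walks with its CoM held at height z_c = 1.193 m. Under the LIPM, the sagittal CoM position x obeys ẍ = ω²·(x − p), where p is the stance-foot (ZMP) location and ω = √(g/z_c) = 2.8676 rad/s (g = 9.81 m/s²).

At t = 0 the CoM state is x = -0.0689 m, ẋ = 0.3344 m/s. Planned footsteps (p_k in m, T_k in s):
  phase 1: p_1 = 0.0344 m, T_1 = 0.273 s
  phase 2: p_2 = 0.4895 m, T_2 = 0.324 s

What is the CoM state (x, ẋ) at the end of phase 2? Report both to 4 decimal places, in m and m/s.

x = -0.1595, ẋ = -1.2320

phase 1: p=0.0344, T=0.273, ωT=0.782855, cosh=1.322404, sinh=0.865305; start (x,ẋ)=(-0.068900, 0.334400) → end (x,ẋ)=(-0.001298, 0.185889)
phase 2: p=0.4895, T=0.324, ωT=0.929102, cosh=1.463572, sinh=1.068664; start (x,ẋ)=(-0.001298, 0.185889) → end (x,ẋ)=(-0.159544, -1.231990)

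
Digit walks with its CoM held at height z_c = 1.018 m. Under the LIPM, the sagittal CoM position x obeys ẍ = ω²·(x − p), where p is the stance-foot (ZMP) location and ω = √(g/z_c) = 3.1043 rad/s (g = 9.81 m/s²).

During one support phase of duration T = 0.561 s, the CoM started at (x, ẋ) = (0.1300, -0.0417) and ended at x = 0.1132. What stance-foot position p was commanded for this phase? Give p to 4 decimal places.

p = 0.1195

ωT = 3.1043·0.561 = 1.741512; cosh(ωT) = 2.940611, sinh(ωT) = 2.765355
x(T) = p + (x₀−p)·cosh(ωT) + (ẋ₀/ω)·sinh(ωT) ⇒ p·(1 − cosh) = x(T) − x₀·cosh − (ẋ₀/ω)·sinh
numerator   = 0.1132 − (0.1300)·2.940611 − (-0.0417/3.1043)·2.765355 = -0.231932
denominator = 1 − 2.940611 = -1.940611
p = -0.231932 / -1.940611 = 0.1195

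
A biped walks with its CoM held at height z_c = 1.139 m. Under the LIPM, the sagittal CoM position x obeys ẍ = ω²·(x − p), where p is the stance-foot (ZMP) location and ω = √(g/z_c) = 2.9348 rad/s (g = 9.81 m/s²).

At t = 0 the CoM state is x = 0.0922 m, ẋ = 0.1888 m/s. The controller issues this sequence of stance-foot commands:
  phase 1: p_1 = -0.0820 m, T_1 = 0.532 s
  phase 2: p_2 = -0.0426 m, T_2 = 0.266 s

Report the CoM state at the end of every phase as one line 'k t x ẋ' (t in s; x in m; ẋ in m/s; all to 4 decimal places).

phase 1: p=-0.0820, T=0.532, ωT=1.561314, cosh=2.487468, sinh=2.277608; start (x,ẋ)=(0.092200, 0.188800) → end (x,ẋ)=(0.497839, 1.634043)
phase 2: p=-0.0426, T=0.266, ωT=0.780657, cosh=1.320505, sinh=0.862400; start (x,ẋ)=(0.497839, 1.634043) → end (x,ẋ)=(1.151221, 3.525599)

1 0.5320 0.4978 1.6340
2 0.7980 1.1512 3.5256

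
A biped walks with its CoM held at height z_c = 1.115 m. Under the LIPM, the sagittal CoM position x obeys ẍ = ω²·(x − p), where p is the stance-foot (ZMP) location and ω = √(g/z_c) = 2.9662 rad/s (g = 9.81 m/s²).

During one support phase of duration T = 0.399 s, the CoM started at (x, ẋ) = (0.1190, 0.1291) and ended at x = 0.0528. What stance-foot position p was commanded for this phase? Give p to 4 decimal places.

ωT = 2.9662·0.399 = 1.183514; cosh(ωT) = 1.786015, sinh(ωT) = 1.479814
x(T) = p + (x₀−p)·cosh(ωT) + (ẋ₀/ω)·sinh(ωT) ⇒ p·(1 − cosh) = x(T) − x₀·cosh − (ẋ₀/ω)·sinh
numerator   = 0.0528 − (0.1190)·1.786015 − (0.1291/2.9662)·1.479814 = -0.224143
denominator = 1 − 1.786015 = -0.786015
p = -0.224143 / -0.786015 = 0.2852

p = 0.2852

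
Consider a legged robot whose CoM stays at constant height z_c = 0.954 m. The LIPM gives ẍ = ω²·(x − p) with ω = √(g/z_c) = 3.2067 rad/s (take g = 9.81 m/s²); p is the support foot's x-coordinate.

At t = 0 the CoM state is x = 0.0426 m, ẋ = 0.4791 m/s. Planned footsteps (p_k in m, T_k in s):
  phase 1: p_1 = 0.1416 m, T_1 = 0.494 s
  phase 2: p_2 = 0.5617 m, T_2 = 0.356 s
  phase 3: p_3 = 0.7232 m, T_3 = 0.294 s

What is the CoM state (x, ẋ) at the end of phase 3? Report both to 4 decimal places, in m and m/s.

x = -0.2458, ẋ = -2.7176

phase 1: p=0.1416, T=0.494, ωT=1.584110, cosh=2.540040, sinh=2.334910; start (x,ẋ)=(0.042600, 0.479100) → end (x,ẋ)=(0.238985, 0.475685)
phase 2: p=0.5617, T=0.356, ωT=1.141585, cosh=1.725521, sinh=1.406208; start (x,ẋ)=(0.238985, 0.475685) → end (x,ẋ)=(0.213448, -0.634409)
phase 3: p=0.7232, T=0.294, ωT=0.942770, cosh=1.478315, sinh=1.088767; start (x,ẋ)=(0.213448, -0.634409) → end (x,ẋ)=(-0.245774, -2.717580)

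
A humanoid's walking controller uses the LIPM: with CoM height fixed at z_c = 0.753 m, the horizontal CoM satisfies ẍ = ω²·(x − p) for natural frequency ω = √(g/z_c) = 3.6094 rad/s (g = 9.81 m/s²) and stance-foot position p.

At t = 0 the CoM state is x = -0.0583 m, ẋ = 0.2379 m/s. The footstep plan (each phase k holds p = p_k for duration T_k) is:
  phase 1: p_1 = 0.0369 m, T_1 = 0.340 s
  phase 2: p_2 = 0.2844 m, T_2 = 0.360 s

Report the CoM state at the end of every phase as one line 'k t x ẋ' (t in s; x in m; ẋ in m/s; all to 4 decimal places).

1 0.3400 -0.0367 -0.0951
2 0.7000 -0.3928 -2.1542

phase 1: p=0.0369, T=0.340, ωT=1.227196, cosh=1.852382, sinh=1.559268; start (x,ẋ)=(-0.058300, 0.237900) → end (x,ẋ)=(-0.036673, -0.095106)
phase 2: p=0.2844, T=0.360, ωT=1.299384, cosh=1.969868, sinh=1.697169; start (x,ẋ)=(-0.036673, -0.095106) → end (x,ẋ)=(-0.392792, -2.154166)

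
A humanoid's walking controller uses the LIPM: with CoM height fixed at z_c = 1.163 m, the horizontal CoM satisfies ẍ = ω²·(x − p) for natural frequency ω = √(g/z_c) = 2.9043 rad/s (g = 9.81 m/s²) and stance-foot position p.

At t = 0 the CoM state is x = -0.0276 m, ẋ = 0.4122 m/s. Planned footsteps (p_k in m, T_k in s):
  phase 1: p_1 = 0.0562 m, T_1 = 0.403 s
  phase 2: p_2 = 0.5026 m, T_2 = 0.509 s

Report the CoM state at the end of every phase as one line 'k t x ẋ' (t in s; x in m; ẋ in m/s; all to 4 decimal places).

1 0.4030 0.1149 0.3738
2 0.9120 -0.1243 -1.4786

phase 1: p=0.0562, T=0.403, ωT=1.170433, cosh=1.766810, sinh=1.456578; start (x,ẋ)=(-0.027600, 0.412200) → end (x,ẋ)=(0.114870, 0.373777)
phase 2: p=0.5026, T=0.509, ωT=1.478289, cosh=2.306731, sinh=2.078703; start (x,ẋ)=(0.114870, 0.373777) → end (x,ẋ)=(-0.124265, -1.478594)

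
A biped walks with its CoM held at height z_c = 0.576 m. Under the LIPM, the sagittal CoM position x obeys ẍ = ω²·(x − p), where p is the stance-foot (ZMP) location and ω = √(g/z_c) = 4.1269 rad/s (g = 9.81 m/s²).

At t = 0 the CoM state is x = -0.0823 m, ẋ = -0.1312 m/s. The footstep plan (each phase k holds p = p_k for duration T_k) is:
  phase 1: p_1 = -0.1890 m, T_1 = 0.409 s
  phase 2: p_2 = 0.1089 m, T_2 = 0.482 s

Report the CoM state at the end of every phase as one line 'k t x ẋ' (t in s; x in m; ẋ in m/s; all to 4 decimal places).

1 0.4090 0.0264 0.7831
2 0.8910 0.4821 1.6940

phase 1: p=-0.1890, T=0.409, ωT=1.687902, cosh=2.796515, sinh=2.611608; start (x,ẋ)=(-0.082300, -0.131200) → end (x,ẋ)=(0.026361, 0.783093)
phase 2: p=0.1089, T=0.482, ωT=1.989166, cosh=3.723122, sinh=3.586312; start (x,ẋ)=(0.026361, 0.783093) → end (x,ẋ)=(0.482114, 1.693952)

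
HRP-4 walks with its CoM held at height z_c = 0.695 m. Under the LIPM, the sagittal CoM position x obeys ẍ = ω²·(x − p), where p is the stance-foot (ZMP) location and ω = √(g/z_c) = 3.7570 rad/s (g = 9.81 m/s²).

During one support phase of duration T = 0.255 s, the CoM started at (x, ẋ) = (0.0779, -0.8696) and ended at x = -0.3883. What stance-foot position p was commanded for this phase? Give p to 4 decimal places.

p = 0.4999

ωT = 3.7570·0.255 = 0.958035; cosh(ωT) = 1.495108, sinh(ωT) = 1.111462
x(T) = p + (x₀−p)·cosh(ωT) + (ẋ₀/ω)·sinh(ωT) ⇒ p·(1 − cosh) = x(T) − x₀·cosh − (ẋ₀/ω)·sinh
numerator   = -0.3883 − (0.0779)·1.495108 − (-0.8696/3.7570)·1.111462 = -0.247509
denominator = 1 − 1.495108 = -0.495108
p = -0.247509 / -0.495108 = 0.4999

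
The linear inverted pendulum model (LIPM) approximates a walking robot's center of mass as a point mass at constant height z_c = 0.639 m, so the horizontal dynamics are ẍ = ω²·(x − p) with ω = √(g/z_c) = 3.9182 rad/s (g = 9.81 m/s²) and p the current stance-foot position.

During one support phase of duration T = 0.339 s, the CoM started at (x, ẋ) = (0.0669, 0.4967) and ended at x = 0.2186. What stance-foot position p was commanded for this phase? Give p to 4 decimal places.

ωT = 3.9182·0.339 = 1.328270; cosh(ωT) = 2.019721, sinh(ωT) = 1.754786
x(T) = p + (x₀−p)·cosh(ωT) + (ẋ₀/ω)·sinh(ωT) ⇒ p·(1 − cosh) = x(T) − x₀·cosh − (ẋ₀/ω)·sinh
numerator   = 0.2186 − (0.0669)·2.019721 − (0.4967/3.9182)·1.754786 = -0.138969
denominator = 1 − 2.019721 = -1.019721
p = -0.138969 / -1.019721 = 0.1363

p = 0.1363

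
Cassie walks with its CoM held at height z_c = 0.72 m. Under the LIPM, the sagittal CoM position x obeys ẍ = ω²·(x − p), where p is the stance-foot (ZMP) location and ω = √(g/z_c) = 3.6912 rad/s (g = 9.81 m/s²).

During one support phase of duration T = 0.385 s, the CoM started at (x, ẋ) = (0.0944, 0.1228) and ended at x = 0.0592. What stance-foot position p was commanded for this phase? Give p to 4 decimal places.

p = 0.1784

ωT = 3.6912·0.385 = 1.421112; cosh(ωT) = 2.191584, sinh(ωT) = 1.950139
x(T) = p + (x₀−p)·cosh(ωT) + (ẋ₀/ω)·sinh(ωT) ⇒ p·(1 − cosh) = x(T) − x₀·cosh − (ẋ₀/ω)·sinh
numerator   = 0.0592 − (0.0944)·2.191584 − (0.1228/3.6912)·1.950139 = -0.212563
denominator = 1 − 2.191584 = -1.191584
p = -0.212563 / -1.191584 = 0.1784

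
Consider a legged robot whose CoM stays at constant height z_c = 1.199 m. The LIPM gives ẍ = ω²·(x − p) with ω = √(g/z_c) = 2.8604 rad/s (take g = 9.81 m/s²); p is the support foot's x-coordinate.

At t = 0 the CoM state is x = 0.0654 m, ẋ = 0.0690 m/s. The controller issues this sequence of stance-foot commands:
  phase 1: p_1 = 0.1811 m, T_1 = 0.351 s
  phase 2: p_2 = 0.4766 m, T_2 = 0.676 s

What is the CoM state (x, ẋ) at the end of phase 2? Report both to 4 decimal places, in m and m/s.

x = -1.4342, ẋ = -5.3222

phase 1: p=0.1811, T=0.351, ωT=1.004000, cosh=1.547794, sinh=1.181384; start (x,ẋ)=(0.065400, 0.069000) → end (x,ẋ)=(0.030518, -0.284179)
phase 2: p=0.4766, T=0.676, ωT=1.933630, cosh=3.529595, sinh=3.384973; start (x,ẋ)=(0.030518, -0.284179) → end (x,ẋ)=(-1.434183, -5.322169)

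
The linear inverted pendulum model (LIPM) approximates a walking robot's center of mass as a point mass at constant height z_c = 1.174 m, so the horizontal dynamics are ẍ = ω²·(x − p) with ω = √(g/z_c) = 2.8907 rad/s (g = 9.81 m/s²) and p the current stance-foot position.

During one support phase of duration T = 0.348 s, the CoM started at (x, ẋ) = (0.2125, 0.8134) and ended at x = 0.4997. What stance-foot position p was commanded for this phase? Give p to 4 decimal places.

p = 0.2963

ωT = 2.8907·0.348 = 1.005964; cosh(ωT) = 1.550117, sinh(ωT) = 1.184424
x(T) = p + (x₀−p)·cosh(ωT) + (ẋ₀/ω)·sinh(ωT) ⇒ p·(1 − cosh) = x(T) − x₀·cosh − (ẋ₀/ω)·sinh
numerator   = 0.4997 − (0.2125)·1.550117 − (0.8134/2.8907)·1.184424 = -0.162979
denominator = 1 − 1.550117 = -0.550117
p = -0.162979 / -0.550117 = 0.2963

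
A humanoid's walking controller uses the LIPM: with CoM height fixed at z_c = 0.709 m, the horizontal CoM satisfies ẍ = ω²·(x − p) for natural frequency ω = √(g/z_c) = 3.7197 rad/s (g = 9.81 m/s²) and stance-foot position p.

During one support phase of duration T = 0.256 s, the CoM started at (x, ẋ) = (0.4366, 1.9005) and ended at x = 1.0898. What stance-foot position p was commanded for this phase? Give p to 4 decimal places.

p = 0.2530

ωT = 3.7197·0.256 = 0.952243; cosh(ωT) = 1.488695, sinh(ωT) = 1.102821
x(T) = p + (x₀−p)·cosh(ωT) + (ẋ₀/ω)·sinh(ωT) ⇒ p·(1 − cosh) = x(T) − x₀·cosh − (ẋ₀/ω)·sinh
numerator   = 1.0898 − (0.4366)·1.488695 − (1.9005/3.7197)·1.102821 = -0.123627
denominator = 1 − 1.488695 = -0.488695
p = -0.123627 / -0.488695 = 0.2530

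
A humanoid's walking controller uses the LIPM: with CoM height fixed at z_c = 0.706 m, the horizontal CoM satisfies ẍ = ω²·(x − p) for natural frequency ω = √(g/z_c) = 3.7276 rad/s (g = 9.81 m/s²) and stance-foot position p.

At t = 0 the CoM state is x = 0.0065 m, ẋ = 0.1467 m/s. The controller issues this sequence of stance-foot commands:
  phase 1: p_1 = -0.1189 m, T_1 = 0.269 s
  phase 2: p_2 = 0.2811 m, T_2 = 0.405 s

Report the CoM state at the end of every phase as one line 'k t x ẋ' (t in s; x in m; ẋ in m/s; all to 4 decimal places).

phase 1: p=-0.1189, T=0.269, ωT=1.002724, cosh=1.546288, sinh=1.179410; start (x,ẋ)=(0.006500, 0.146700) → end (x,ẋ)=(0.121420, 0.778145)
phase 2: p=0.2811, T=0.405, ωT=1.509678, cosh=2.373127, sinh=2.152146; start (x,ẋ)=(0.121420, 0.778145) → end (x,ẋ)=(0.351425, 0.565632)

1 0.2690 0.1214 0.7781
2 0.6740 0.3514 0.5656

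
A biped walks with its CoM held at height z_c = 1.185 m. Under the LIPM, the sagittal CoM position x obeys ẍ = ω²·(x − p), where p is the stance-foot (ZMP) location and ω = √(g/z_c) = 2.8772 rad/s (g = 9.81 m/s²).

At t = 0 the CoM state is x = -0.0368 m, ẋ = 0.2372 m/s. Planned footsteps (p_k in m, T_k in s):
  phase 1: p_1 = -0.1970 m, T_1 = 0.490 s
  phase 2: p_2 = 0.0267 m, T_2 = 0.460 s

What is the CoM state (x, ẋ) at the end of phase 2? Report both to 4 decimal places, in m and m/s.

phase 1: p=-0.1970, T=0.490, ωT=1.409828, cosh=2.169718, sinh=1.925533; start (x,ẋ)=(-0.036800, 0.237200) → end (x,ẋ)=(0.309332, 1.402188)
phase 2: p=0.0267, T=0.460, ωT=1.323512, cosh=2.011395, sinh=1.745196; start (x,ẋ)=(0.309332, 1.402188) → end (x,ẋ)=(1.445697, 4.239529)

x = 1.4457, ẋ = 4.2395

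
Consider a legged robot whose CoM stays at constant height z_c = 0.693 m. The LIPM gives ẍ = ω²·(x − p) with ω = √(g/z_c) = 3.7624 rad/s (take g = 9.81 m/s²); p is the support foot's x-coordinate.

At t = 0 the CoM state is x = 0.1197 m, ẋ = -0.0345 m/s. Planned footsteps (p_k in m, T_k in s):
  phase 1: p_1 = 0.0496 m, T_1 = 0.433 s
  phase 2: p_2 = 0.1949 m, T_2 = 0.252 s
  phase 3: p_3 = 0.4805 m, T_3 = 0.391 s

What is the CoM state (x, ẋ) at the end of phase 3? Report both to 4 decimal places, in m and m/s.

x = 0.7495, ẋ = 1.3024

phase 1: p=0.0496, T=0.433, ωT=1.629119, cosh=2.647742, sinh=2.451639; start (x,ẋ)=(0.119700, -0.034500) → end (x,ẋ)=(0.212726, 0.555259)
phase 2: p=0.1949, T=0.252, ωT=0.948125, cosh=1.484166, sinh=1.096699; start (x,ẋ)=(0.212726, 0.555259) → end (x,ẋ)=(0.383209, 0.897650)
phase 3: p=0.4805, T=0.391, ωT=1.471098, cosh=2.291844, sinh=2.062171; start (x,ẋ)=(0.383209, 0.897650) → end (x,ẋ)=(0.749525, 1.302418)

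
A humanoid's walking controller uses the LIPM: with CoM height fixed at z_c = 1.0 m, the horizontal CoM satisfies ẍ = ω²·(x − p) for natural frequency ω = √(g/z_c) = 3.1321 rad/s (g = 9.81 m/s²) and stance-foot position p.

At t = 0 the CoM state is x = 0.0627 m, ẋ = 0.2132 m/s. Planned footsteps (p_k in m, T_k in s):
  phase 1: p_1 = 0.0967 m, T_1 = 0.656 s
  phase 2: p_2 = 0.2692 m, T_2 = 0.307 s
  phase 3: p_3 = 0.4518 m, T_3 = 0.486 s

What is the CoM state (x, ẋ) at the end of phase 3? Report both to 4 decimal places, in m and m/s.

x = 0.5654, ẋ = 0.5292

phase 1: p=0.0967, T=0.656, ωT=2.054658, cosh=3.966151, sinh=3.838014; start (x,ẋ)=(0.062700, 0.213200) → end (x,ẋ)=(0.223102, 0.436868)
phase 2: p=0.2692, T=0.307, ωT=0.961555, cosh=1.499029, sinh=1.116731; start (x,ẋ)=(0.223102, 0.436868) → end (x,ẋ)=(0.355860, 0.493640)
phase 3: p=0.4518, T=0.486, ωT=1.522201, cosh=2.400265, sinh=2.182033; start (x,ẋ)=(0.355860, 0.493640) → end (x,ẋ)=(0.565422, 0.529181)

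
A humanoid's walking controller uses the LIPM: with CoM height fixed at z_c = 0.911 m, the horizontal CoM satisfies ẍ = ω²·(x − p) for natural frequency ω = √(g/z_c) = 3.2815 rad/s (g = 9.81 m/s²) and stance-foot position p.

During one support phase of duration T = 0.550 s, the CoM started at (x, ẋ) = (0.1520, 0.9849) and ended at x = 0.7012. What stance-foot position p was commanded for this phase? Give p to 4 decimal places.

ωT = 3.2815·0.550 = 1.804825; cosh(ωT) = 3.121705, sinh(ωT) = 2.957202
x(T) = p + (x₀−p)·cosh(ωT) + (ẋ₀/ω)·sinh(ωT) ⇒ p·(1 − cosh) = x(T) − x₀·cosh − (ẋ₀/ω)·sinh
numerator   = 0.7012 − (0.1520)·3.121705 − (0.9849/3.2815)·2.957202 = -0.660865
denominator = 1 − 3.121705 = -2.121705
p = -0.660865 / -2.121705 = 0.3115

p = 0.3115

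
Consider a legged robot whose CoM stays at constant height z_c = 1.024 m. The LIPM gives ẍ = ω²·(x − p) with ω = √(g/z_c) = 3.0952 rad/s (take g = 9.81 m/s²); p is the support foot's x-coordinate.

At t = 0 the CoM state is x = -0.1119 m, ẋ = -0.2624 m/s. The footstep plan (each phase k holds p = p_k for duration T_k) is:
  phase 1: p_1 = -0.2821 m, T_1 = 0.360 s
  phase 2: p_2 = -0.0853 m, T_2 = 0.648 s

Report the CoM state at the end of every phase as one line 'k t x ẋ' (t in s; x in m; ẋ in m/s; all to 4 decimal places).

1 0.3600 -0.1101 0.2734
2 1.0080 0.1431 0.7540

phase 1: p=-0.2821, T=0.360, ωT=1.114272, cosh=1.687751, sinh=1.359597; start (x,ẋ)=(-0.111900, -0.262400) → end (x,ẋ)=(-0.110107, 0.273374)
phase 2: p=-0.0853, T=0.648, ωT=2.005690, cosh=3.782892, sinh=3.648325; start (x,ẋ)=(-0.110107, 0.273374) → end (x,ẋ)=(0.143087, 0.754022)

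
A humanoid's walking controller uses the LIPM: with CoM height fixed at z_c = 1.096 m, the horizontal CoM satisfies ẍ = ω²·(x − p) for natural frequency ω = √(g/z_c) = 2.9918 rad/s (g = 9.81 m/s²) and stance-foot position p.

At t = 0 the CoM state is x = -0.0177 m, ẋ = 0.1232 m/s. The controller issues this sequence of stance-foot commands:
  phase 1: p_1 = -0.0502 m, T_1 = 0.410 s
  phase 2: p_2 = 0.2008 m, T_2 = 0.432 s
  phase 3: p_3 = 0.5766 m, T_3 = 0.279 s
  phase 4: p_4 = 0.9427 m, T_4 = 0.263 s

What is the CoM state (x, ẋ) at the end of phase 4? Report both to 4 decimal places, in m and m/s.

x = -0.5356, ẋ = -3.6607

phase 1: p=-0.0502, T=0.410, ωT=1.226638, cosh=1.851512, sinh=1.558235; start (x,ẋ)=(-0.017700, 0.123200) → end (x,ẋ)=(0.074141, 0.379619)
phase 2: p=0.2008, T=0.432, ωT=1.292458, cosh=1.958160, sinh=1.683565; start (x,ẋ)=(0.074141, 0.379619) → end (x,ẋ)=(0.166403, 0.105387)
phase 3: p=0.5766, T=0.279, ωT=0.834712, cosh=1.369075, sinh=0.935076; start (x,ẋ)=(0.166403, 0.105387) → end (x,ẋ)=(0.047948, -1.003267)
phase 4: p=0.9427, T=0.263, ωT=0.786843, cosh=1.325866, sinh=0.870586; start (x,ẋ)=(0.047948, -1.003267) → end (x,ẋ)=(-0.535563, -3.660687)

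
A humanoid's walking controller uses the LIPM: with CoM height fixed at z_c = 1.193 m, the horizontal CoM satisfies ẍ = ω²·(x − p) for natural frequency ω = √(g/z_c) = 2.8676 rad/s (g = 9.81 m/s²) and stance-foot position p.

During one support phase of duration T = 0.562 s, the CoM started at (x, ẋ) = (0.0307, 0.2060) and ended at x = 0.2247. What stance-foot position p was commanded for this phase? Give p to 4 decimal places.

p = 0.0175

ωT = 2.8676·0.562 = 1.611591; cosh(ωT) = 2.605174, sinh(ωT) = 2.405604
x(T) = p + (x₀−p)·cosh(ωT) + (ẋ₀/ω)·sinh(ωT) ⇒ p·(1 − cosh) = x(T) − x₀·cosh − (ẋ₀/ω)·sinh
numerator   = 0.2247 − (0.0307)·2.605174 − (0.2060/2.8676)·2.405604 = -0.028090
denominator = 1 − 2.605174 = -1.605174
p = -0.028090 / -1.605174 = 0.0175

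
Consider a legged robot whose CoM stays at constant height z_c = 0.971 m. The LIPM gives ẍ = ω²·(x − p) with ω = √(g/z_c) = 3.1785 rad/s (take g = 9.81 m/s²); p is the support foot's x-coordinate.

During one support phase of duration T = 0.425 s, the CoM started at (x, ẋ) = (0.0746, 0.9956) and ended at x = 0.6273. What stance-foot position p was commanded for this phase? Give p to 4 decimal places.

p = 0.0853

ωT = 3.1785·0.425 = 1.350863; cosh(ωT) = 2.059885, sinh(ωT) = 1.800869
x(T) = p + (x₀−p)·cosh(ωT) + (ẋ₀/ω)·sinh(ωT) ⇒ p·(1 − cosh) = x(T) − x₀·cosh − (ẋ₀/ω)·sinh
numerator   = 0.6273 − (0.0746)·2.059885 − (0.9956/3.1785)·1.800869 = -0.090453
denominator = 1 − 2.059885 = -1.059885
p = -0.090453 / -1.059885 = 0.0853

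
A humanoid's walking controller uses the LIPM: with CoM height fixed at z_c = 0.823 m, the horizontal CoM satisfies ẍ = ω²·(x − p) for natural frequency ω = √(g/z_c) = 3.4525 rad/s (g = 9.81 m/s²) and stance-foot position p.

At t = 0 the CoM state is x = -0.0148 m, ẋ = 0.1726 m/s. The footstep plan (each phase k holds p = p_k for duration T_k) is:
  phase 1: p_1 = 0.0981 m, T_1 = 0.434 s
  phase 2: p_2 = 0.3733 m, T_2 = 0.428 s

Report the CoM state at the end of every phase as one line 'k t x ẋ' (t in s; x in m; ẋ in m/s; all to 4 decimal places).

phase 1: p=0.0981, T=0.434, ωT=1.498385, cosh=2.348974, sinh=2.125483; start (x,ẋ)=(-0.014800, 0.172600) → end (x,ẋ)=(-0.060840, -0.423053)
phase 2: p=0.3733, T=0.428, ωT=1.477670, cosh=2.305445, sinh=2.077277; start (x,ẋ)=(-0.060840, -0.423053) → end (x,ẋ)=(-0.882127, -4.088893)

1 0.4340 -0.0608 -0.4231
2 0.8620 -0.8821 -4.0889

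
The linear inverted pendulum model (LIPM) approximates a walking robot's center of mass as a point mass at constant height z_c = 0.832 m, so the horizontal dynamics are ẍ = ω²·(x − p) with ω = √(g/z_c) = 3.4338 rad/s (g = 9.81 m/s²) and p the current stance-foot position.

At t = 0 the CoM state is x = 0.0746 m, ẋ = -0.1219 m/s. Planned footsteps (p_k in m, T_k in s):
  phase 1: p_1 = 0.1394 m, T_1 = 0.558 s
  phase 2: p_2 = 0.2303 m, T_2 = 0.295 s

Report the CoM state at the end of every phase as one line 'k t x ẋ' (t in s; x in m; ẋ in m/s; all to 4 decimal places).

phase 1: p=0.1394, T=0.558, ωT=1.916060, cosh=3.470663, sinh=3.323477; start (x,ẋ)=(0.074600, -0.121900) → end (x,ẋ)=(-0.203482, -1.162581)
phase 2: p=0.2303, T=0.295, ωT=1.012971, cosh=1.558454, sinh=1.195316; start (x,ẋ)=(-0.203482, -1.162581) → end (x,ẋ)=(-0.850428, -3.592280)

1 0.5580 -0.2035 -1.1626
2 0.8530 -0.8504 -3.5923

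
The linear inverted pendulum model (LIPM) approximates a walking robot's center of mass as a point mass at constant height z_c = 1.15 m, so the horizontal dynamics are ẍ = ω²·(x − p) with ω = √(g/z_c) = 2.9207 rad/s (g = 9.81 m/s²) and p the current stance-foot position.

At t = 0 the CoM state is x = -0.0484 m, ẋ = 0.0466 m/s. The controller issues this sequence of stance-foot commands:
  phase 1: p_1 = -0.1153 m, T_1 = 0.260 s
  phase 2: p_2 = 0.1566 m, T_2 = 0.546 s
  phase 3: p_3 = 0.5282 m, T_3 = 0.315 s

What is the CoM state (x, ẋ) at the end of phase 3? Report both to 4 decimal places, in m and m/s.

phase 1: p=-0.1153, T=0.260, ωT=0.759382, cosh=1.302455, sinh=0.834500; start (x,ẋ)=(-0.048400, 0.046600) → end (x,ẋ)=(-0.014851, 0.223751)
phase 2: p=0.1566, T=0.546, ωT=1.594702, cosh=2.564915, sinh=2.361946; start (x,ẋ)=(-0.014851, 0.223751) → end (x,ẋ)=(-0.102212, -0.608859)
phase 3: p=0.5282, T=0.315, ωT=0.920021, cosh=1.453926, sinh=1.055415; start (x,ẋ)=(-0.102212, -0.608859) → end (x,ẋ)=(-0.608388, -2.828514)

x = -0.6084, ẋ = -2.8285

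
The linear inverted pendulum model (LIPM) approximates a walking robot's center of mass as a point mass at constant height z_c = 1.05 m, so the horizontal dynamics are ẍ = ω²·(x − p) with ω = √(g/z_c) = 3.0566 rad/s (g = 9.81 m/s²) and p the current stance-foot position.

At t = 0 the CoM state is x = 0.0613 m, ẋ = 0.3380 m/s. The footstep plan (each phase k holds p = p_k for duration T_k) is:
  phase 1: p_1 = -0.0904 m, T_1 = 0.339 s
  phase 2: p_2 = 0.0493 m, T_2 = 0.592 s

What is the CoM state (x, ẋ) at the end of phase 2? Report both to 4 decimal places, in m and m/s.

x = 1.8698, ẋ = 5.6273

phase 1: p=-0.0904, T=0.339, ωT=1.036187, cosh=1.586628, sinh=1.231823; start (x,ẋ)=(0.061300, 0.338000) → end (x,ẋ)=(0.286507, 1.107460)
phase 2: p=0.0493, T=0.592, ωT=1.809507, cosh=3.135586, sinh=2.971851; start (x,ẋ)=(0.286507, 1.107460) → end (x,ẋ)=(1.869836, 5.627265)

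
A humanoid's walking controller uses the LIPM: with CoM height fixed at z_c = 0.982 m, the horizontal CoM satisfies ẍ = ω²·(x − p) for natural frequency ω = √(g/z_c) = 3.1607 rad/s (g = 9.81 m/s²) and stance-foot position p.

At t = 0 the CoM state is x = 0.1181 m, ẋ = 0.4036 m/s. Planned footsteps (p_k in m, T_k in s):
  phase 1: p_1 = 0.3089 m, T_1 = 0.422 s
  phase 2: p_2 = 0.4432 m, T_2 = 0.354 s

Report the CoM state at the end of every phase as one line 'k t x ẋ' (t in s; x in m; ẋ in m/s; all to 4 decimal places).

1 0.4220 0.1472 -0.2459
2 0.7760 -0.1647 -1.6960

phase 1: p=0.3089, T=0.422, ωT=1.333815, cosh=2.029484, sinh=1.766014; start (x,ẋ)=(0.118100, 0.403600) → end (x,ẋ)=(0.147183, -0.245915)
phase 2: p=0.4432, T=0.354, ωT=1.118888, cosh=1.694045, sinh=1.367402; start (x,ẋ)=(0.147183, -0.245915) → end (x,ẋ)=(-0.164656, -1.695964)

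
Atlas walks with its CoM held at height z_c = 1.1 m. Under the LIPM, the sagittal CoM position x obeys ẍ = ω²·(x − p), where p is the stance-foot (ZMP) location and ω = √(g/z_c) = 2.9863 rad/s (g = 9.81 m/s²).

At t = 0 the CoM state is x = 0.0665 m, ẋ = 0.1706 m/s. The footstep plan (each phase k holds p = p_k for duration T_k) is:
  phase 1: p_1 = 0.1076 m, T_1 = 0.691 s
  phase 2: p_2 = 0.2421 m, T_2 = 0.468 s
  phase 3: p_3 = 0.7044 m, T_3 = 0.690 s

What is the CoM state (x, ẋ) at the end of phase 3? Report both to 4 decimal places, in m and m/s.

phase 1: p=0.1076, T=0.691, ωT=2.063533, cosh=4.000373, sinh=3.873368; start (x,ẋ)=(0.066500, 0.170600) → end (x,ẋ)=(0.164461, 0.207058)
phase 2: p=0.2421, T=0.468, ωT=1.397588, cosh=2.146312, sinh=1.899120; start (x,ẋ)=(0.164461, 0.207058) → end (x,ẋ)=(0.207139, 0.004093)
phase 3: p=0.7044, T=0.690, ωT=2.060547, cosh=3.988824, sinh=3.861439; start (x,ẋ)=(0.207139, 0.004093) → end (x,ẋ)=(-1.273793, -5.717794)

x = -1.2738, ẋ = -5.7178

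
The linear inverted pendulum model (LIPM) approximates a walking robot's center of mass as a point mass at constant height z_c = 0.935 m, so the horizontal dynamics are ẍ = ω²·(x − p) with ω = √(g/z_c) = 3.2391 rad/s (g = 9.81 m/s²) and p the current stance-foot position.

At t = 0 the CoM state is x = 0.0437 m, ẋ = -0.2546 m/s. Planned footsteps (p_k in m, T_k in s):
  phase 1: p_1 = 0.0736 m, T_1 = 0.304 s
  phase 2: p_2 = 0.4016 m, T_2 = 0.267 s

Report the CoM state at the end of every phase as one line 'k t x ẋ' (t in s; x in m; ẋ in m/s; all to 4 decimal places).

phase 1: p=0.0736, T=0.304, ωT=0.984686, cosh=1.525264, sinh=1.151708; start (x,ẋ)=(0.043700, -0.254600) → end (x,ẋ)=(-0.062532, -0.499874)
phase 2: p=0.4016, T=0.267, ωT=0.864840, cosh=1.397872, sinh=0.976753; start (x,ẋ)=(-0.062532, -0.499874) → end (x,ẋ)=(-0.397935, -2.167182)

1 0.3040 -0.0625 -0.4999
2 0.5710 -0.3979 -2.1672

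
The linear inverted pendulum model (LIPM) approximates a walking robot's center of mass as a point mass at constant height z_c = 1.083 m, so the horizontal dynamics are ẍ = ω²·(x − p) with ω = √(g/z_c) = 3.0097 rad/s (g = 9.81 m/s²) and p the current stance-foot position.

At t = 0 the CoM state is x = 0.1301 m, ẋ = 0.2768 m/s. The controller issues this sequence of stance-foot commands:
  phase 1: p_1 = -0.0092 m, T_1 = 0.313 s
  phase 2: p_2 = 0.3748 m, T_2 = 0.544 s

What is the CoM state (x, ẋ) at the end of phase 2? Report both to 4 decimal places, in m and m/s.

phase 1: p=-0.0092, T=0.313, ωT=0.942036, cosh=1.477516, sinh=1.087683; start (x,ẋ)=(0.130100, 0.276800) → end (x,ẋ)=(0.296651, 0.864989)
phase 2: p=0.3748, T=0.544, ωT=1.637277, cosh=2.667830, sinh=2.473321; start (x,ẋ)=(0.296651, 0.864989) → end (x,ẋ)=(0.877146, 1.725909)

x = 0.8771, ẋ = 1.7259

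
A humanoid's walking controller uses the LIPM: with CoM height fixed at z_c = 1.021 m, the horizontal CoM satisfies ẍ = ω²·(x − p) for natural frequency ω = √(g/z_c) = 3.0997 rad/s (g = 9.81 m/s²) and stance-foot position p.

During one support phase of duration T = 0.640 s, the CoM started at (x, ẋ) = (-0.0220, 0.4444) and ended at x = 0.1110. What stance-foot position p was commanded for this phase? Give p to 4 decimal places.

p = 0.1179

ωT = 3.0997·0.640 = 1.983808; cosh(ωT) = 3.703960, sinh(ωT) = 3.566416
x(T) = p + (x₀−p)·cosh(ωT) + (ẋ₀/ω)·sinh(ωT) ⇒ p·(1 − cosh) = x(T) − x₀·cosh − (ẋ₀/ω)·sinh
numerator   = 0.1110 − (-0.0220)·3.703960 − (0.4444/3.0997)·3.566416 = -0.318825
denominator = 1 − 3.703960 = -2.703960
p = -0.318825 / -2.703960 = 0.1179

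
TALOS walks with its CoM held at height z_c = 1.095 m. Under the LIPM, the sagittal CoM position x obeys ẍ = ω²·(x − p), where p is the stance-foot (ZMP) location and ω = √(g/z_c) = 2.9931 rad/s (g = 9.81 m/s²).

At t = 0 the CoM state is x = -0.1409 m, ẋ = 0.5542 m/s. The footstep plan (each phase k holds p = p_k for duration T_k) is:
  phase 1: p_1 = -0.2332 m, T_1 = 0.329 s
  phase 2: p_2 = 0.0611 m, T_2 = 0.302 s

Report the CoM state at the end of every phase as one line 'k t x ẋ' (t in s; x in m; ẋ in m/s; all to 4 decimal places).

1 0.3290 0.1208 1.1635
2 0.6310 0.5482 1.8567

phase 1: p=-0.2332, T=0.329, ωT=0.984730, cosh=1.525314, sinh=1.151774; start (x,ẋ)=(-0.140900, 0.554200) → end (x,ẋ)=(0.120848, 1.163522)
phase 2: p=0.0611, T=0.302, ωT=0.903916, cosh=1.437117, sinh=1.032137; start (x,ẋ)=(0.120848, 1.163522) → end (x,ẋ)=(0.548193, 1.856697)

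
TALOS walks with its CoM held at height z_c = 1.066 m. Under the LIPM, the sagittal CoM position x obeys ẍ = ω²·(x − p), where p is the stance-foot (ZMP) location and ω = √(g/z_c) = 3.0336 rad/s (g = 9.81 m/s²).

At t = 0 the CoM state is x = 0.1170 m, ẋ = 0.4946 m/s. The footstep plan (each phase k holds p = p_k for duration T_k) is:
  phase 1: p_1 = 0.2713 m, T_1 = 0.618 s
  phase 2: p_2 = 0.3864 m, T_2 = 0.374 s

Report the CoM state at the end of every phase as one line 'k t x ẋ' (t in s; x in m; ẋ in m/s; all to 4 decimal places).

phase 1: p=0.2713, T=0.618, ωT=1.874765, cosh=3.336338, sinh=3.182947; start (x,ẋ)=(0.117000, 0.494600) → end (x,ẋ)=(0.275453, 0.160265)
phase 2: p=0.3864, T=0.374, ωT=1.134566, cosh=1.715693, sinh=1.394132; start (x,ẋ)=(0.275453, 0.160265) → end (x,ẋ)=(0.269700, -0.194258)

1 0.6180 0.2755 0.1603
2 0.9920 0.2697 -0.1943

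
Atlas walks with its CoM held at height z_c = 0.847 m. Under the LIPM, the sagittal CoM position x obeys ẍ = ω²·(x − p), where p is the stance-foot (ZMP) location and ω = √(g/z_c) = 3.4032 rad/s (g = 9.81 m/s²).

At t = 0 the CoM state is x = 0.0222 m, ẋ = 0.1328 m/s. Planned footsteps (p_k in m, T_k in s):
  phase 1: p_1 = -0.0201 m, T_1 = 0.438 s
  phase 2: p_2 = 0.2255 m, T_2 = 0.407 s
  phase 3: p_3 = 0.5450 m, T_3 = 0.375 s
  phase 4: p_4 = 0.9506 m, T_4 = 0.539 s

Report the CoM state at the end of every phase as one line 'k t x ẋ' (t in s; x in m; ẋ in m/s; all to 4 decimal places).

1 0.4380 0.1608 0.6131
2 0.8450 0.4255 0.8892
3 1.2200 0.7458 1.0451
4 1.7590 1.2300 1.2290

phase 1: p=-0.0201, T=0.438, ωT=1.490602, cosh=2.332501, sinh=2.107264; start (x,ẋ)=(0.022200, 0.132800) → end (x,ẋ)=(0.160795, 0.613108)
phase 2: p=0.2255, T=0.407, ωT=1.385102, cosh=2.122767, sinh=1.872468; start (x,ẋ)=(0.160795, 0.613108) → end (x,ẋ)=(0.425483, 0.889158)
phase 3: p=0.5450, T=0.375, ωT=1.276200, cosh=1.931047, sinh=1.651951; start (x,ẋ)=(0.425483, 0.889158) → end (x,ẋ)=(0.745814, 1.045091)
phase 4: p=0.9506, T=0.539, ωT=1.834325, cosh=3.210313, sinh=3.050592; start (x,ẋ)=(0.745814, 1.045091) → end (x,ẋ)=(1.229981, 1.229028)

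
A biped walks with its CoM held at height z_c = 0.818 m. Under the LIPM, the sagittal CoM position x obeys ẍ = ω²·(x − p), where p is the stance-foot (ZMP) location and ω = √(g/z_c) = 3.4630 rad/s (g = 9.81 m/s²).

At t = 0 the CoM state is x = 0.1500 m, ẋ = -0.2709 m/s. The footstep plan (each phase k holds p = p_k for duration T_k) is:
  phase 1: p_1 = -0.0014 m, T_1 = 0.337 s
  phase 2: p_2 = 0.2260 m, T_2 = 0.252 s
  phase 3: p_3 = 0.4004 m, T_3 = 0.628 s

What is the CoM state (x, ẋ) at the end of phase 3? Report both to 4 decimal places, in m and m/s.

phase 1: p=-0.0014, T=0.337, ωT=1.167031, cosh=1.761865, sinh=1.450575; start (x,ẋ)=(0.150000, -0.270900) → end (x,ẋ)=(0.151872, 0.283245)
phase 2: p=0.2260, T=0.252, ωT=0.872676, cosh=1.405569, sinh=0.987737; start (x,ẋ)=(0.151872, 0.283245) → end (x,ẋ)=(0.202597, 0.144564)
phase 3: p=0.4004, T=0.628, ωT=2.174764, cosh=4.456872, sinh=4.343237; start (x,ẋ)=(0.202597, 0.144564) → end (x,ẋ)=(-0.299873, -2.330778)

x = -0.2999, ẋ = -2.3308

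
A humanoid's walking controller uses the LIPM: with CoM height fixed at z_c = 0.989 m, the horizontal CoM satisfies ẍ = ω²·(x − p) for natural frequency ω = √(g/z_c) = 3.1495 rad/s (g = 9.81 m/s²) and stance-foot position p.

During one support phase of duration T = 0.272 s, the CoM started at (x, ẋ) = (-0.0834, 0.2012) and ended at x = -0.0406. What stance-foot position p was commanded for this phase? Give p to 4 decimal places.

p = -0.0350

ωT = 3.1495·0.272 = 0.856664; cosh(ωT) = 1.389933, sinh(ωT) = 0.965357
x(T) = p + (x₀−p)·cosh(ωT) + (ẋ₀/ω)·sinh(ωT) ⇒ p·(1 − cosh) = x(T) − x₀·cosh − (ẋ₀/ω)·sinh
numerator   = -0.0406 − (-0.0834)·1.389933 − (0.2012/3.1495)·0.965357 = 0.013650
denominator = 1 − 1.389933 = -0.389933
p = 0.013650 / -0.389933 = -0.0350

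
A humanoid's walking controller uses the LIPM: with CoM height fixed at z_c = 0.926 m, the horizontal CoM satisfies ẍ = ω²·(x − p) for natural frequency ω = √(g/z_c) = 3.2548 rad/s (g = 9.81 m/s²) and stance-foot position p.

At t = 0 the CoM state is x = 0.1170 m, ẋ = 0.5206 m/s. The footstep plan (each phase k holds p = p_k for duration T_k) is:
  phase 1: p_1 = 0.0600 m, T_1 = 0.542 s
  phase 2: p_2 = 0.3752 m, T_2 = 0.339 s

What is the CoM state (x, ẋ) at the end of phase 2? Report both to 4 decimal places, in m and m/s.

phase 1: p=0.0600, T=0.542, ωT=1.764102, cosh=3.003834, sinh=2.832493; start (x,ẋ)=(0.117000, 0.520600) → end (x,ẋ)=(0.684271, 2.089290)
phase 2: p=0.3752, T=0.339, ωT=1.103377, cosh=1.673039, sinh=1.341290; start (x,ẋ)=(0.684271, 2.089290) → end (x,ẋ)=(1.753276, 4.844754)

x = 1.7533, ẋ = 4.8448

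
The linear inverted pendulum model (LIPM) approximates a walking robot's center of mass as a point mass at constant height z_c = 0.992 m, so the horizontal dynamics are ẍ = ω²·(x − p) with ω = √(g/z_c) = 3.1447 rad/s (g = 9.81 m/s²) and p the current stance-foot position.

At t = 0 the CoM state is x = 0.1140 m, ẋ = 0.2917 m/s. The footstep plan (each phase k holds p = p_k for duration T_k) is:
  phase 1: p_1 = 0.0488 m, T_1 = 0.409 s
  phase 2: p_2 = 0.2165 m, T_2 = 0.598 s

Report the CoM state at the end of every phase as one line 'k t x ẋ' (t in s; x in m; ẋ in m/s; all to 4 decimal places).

phase 1: p=0.0488, T=0.409, ωT=1.286182, cosh=1.947634, sinh=1.671310; start (x,ẋ)=(0.114000, 0.291700) → end (x,ẋ)=(0.330815, 0.910801)
phase 2: p=0.2165, T=0.598, ωT=1.880531, cosh=3.354746, sinh=3.202237; start (x,ẋ)=(0.330815, 0.910801) → end (x,ẋ)=(1.527464, 4.206669)

1 0.4090 0.3308 0.9108
2 1.0070 1.5275 4.2067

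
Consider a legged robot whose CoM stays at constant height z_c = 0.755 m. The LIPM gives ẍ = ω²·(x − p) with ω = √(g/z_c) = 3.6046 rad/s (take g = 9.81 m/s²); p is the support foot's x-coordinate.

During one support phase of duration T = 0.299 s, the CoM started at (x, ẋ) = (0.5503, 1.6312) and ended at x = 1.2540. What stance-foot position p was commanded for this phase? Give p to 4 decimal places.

p = 0.3690

ωT = 3.6046·0.299 = 1.077775; cosh(ωT) = 1.639244, sinh(ωT) = 1.298892
x(T) = p + (x₀−p)·cosh(ωT) + (ẋ₀/ω)·sinh(ωT) ⇒ p·(1 − cosh) = x(T) − x₀·cosh − (ẋ₀/ω)·sinh
numerator   = 1.2540 − (0.5503)·1.639244 − (1.6312/3.6046)·1.298892 = -0.235867
denominator = 1 − 1.639244 = -0.639244
p = -0.235867 / -0.639244 = 0.3690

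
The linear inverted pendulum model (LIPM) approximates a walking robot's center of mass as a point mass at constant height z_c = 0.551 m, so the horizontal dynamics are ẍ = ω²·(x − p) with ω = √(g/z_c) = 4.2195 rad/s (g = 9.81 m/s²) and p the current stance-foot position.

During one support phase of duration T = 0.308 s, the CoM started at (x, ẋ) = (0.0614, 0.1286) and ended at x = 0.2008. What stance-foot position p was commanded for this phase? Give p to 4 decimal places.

ωT = 4.2195·0.308 = 1.299606; cosh(ωT) = 1.970245, sinh(ωT) = 1.697606
x(T) = p + (x₀−p)·cosh(ωT) + (ẋ₀/ω)·sinh(ωT) ⇒ p·(1 − cosh) = x(T) − x₀·cosh − (ẋ₀/ω)·sinh
numerator   = 0.2008 − (0.0614)·1.970245 − (0.1286/4.2195)·1.697606 = 0.028088
denominator = 1 − 1.970245 = -0.970245
p = 0.028088 / -0.970245 = -0.0289

p = -0.0289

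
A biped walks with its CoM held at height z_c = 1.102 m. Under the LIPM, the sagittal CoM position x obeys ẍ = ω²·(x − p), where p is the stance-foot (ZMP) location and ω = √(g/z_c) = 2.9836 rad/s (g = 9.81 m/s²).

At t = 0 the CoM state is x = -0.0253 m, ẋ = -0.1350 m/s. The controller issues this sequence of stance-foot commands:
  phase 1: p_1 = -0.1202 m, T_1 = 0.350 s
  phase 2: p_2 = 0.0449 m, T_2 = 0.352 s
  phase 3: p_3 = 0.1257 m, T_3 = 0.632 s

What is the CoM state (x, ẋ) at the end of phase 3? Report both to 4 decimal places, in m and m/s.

phase 1: p=-0.1202, T=0.350, ωT=1.044260, cosh=1.596624, sinh=1.244672; start (x,ẋ)=(-0.025300, -0.135000) → end (x,ẋ)=(-0.024999, 0.136877)
phase 2: p=0.0449, T=0.352, ωT=1.050227, cosh=1.604079, sinh=1.254221; start (x,ẋ)=(-0.024999, 0.136877) → end (x,ẋ)=(-0.009684, -0.042006)
phase 3: p=0.1257, T=0.632, ωT=1.885635, cosh=3.371136, sinh=3.219403; start (x,ẋ)=(-0.009684, -0.042006) → end (x,ẋ)=(-0.376022, -1.442023)

x = -0.3760, ẋ = -1.4420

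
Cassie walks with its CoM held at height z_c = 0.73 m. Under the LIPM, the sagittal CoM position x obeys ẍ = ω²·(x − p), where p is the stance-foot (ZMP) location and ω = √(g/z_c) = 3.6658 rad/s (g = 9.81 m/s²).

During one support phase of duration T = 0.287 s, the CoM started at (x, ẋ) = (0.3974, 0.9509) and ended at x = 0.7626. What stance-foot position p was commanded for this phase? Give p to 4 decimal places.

ωT = 3.6658·0.287 = 1.052085; cosh(ωT) = 1.606412, sinh(ωT) = 1.257203
x(T) = p + (x₀−p)·cosh(ωT) + (ẋ₀/ω)·sinh(ωT) ⇒ p·(1 − cosh) = x(T) − x₀·cosh − (ẋ₀/ω)·sinh
numerator   = 0.7626 − (0.3974)·1.606412 − (0.9509/3.6658)·1.257203 = -0.201903
denominator = 1 − 1.606412 = -0.606412
p = -0.201903 / -0.606412 = 0.3329

p = 0.3329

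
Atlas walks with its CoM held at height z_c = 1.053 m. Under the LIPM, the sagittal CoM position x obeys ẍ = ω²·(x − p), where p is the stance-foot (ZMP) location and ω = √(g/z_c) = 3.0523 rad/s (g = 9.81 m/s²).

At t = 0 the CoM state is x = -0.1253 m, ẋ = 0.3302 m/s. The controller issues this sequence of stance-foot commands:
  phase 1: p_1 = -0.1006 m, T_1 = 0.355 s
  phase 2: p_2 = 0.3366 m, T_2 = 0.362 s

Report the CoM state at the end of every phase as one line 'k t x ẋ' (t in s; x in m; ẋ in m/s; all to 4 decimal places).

phase 1: p=-0.1006, T=0.355, ωT=1.083566, cosh=1.646794, sinh=1.308407; start (x,ẋ)=(-0.125300, 0.330200) → end (x,ẋ)=(0.000269, 0.445128)
phase 2: p=0.3366, T=0.362, ωT=1.104933, cosh=1.675127, sinh=1.343894; start (x,ẋ)=(0.000269, 0.445128) → end (x,ẋ)=(-0.030813, -0.633974)

1 0.3550 0.0003 0.4451
2 0.7170 -0.0308 -0.6340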